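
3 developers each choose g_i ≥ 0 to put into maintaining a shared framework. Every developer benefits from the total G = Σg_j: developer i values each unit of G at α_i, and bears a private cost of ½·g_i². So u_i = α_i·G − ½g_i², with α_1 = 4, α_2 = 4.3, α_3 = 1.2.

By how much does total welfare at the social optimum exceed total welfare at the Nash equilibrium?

Developer i's FOC: ∂u_i/∂g_i = α_i − g_i = 0, so g_i* = α_i.
NE contributions = (4, 4.3, 1.2); G = 9.5.
W^NE = (Σα)·G − ½Σα_i² = 9.5² − ½·35.93 = 72.285.
Planner sets g_i = Σα_j = 9.5 for every i, so G^SO = 3·9.5 = 28.5.
W^SO = (Σα)·G^SO − ½·3·(Σα)² = (3/2)·9.5² = 135.375.
Deadweight loss = W^SO − W^NE = 63.09.

63.09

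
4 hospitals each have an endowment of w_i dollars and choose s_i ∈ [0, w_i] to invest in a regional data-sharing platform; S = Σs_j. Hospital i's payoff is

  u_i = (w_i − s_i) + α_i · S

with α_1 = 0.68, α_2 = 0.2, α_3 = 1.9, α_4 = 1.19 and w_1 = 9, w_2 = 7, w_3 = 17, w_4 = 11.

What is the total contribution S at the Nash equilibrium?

28

∂u_i/∂s_i = α_i − 1, so hospital i contributes w_i if α_i > 1, else 0.
α_i > 1 for i ∈ {3, 4}; NE contributions (0, 0, 17, 11), S = 28.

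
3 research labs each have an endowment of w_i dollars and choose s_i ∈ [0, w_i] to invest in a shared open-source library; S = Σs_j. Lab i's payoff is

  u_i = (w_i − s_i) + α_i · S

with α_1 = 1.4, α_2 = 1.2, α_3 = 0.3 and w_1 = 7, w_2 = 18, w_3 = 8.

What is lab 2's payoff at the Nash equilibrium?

∂u_i/∂s_i = α_i − 1, so lab i contributes w_i if α_i > 1, else 0.
α_i > 1 for i ∈ {1, 2}; NE contributions (7, 18, 0), S = 25.
u_2 = (18 − 18) + 1.2·25 = 30.

30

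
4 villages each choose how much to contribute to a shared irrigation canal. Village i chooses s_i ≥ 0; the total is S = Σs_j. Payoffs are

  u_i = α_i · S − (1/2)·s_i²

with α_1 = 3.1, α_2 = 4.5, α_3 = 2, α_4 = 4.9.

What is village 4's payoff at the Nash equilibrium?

Village i's FOC: ∂u_i/∂s_i = α_i − s_i = 0, so s_i* = α_i.
NE contributions = (3.1, 4.5, 2, 4.9); S = 14.5.
u_4 = α_4·S − ½·(s_4)² = 4.9·14.5 − ½·4.9² = 59.045.

59.045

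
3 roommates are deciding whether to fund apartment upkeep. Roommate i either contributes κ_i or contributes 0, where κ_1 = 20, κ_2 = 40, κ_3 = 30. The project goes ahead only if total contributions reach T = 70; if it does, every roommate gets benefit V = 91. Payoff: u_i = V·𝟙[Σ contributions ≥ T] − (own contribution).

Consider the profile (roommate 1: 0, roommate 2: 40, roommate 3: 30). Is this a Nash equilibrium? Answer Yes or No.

Yes

Total = 70 ≥ 70: provided.
Roommate 1 (pledges 0, payoff 91): pledging 20 → total 90, payoff 71. No gain.
Roommate 2 (pledges 40, payoff 51): dropping to 0 → total 30, payoff 0. No gain.
Roommate 3 (pledges 30, payoff 61): dropping to 0 → total 40, payoff 0. No gain.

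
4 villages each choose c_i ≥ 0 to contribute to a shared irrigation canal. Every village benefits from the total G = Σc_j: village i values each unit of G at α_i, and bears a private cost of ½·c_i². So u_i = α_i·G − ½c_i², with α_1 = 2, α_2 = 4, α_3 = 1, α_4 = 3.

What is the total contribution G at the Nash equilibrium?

Village i's FOC: ∂u_i/∂c_i = α_i − c_i = 0, so c_i* = α_i.
NE contributions = (2, 4, 1, 3); G = 10.

10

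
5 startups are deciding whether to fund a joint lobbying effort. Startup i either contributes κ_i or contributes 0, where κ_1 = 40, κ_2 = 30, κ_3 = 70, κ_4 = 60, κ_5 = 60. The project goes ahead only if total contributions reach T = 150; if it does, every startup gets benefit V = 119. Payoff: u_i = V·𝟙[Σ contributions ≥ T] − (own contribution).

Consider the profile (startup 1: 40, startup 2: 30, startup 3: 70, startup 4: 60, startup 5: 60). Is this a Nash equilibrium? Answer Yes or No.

No

Total = 260 ≥ 150: provided.
Startup 1 (pledges 40, payoff 79): dropping to 0 → total 220, payoff 119. Profitable deviation.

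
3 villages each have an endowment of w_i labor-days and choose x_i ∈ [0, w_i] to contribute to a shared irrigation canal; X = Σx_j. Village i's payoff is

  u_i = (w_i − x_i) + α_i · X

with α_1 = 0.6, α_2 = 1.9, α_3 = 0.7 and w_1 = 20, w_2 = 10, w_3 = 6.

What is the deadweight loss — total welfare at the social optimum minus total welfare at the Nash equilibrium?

57.2

∂u_i/∂x_i = α_i − 1, so village i contributes w_i if α_i > 1, else 0.
α_i > 1 for i ∈ {2}; NE contributions (0, 10, 0), X = 10.
W^NE = Σw_i − X^NE + (Σα_i)·X^NE = 36 + 2.2·10 = 58.
Planner: ∂(Σu_j)/∂x_i = Σα_j − 1 = 2.2 > 0, so everyone contributes w_i; X^SO = 36, W^SO = 36 + 2.2·36 = 115.2.
Deadweight loss = 57.2.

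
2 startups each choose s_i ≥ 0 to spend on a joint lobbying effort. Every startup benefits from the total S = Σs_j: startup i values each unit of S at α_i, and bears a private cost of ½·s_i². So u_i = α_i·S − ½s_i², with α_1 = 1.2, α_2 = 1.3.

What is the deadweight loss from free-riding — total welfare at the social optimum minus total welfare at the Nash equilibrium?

1.565

Startup i's FOC: ∂u_i/∂s_i = α_i − s_i = 0, so s_i* = α_i.
NE contributions = (1.2, 1.3); S = 2.5.
W^NE = (Σα)·S − ½Σα_i² = 2.5² − ½·3.13 = 4.685.
Planner sets s_i = Σα_j = 2.5 for every i, so S^SO = 2·2.5 = 5.
W^SO = (Σα)·S^SO − ½·2·(Σα)² = (2/2)·2.5² = 6.25.
Deadweight loss = W^SO − W^NE = 1.565.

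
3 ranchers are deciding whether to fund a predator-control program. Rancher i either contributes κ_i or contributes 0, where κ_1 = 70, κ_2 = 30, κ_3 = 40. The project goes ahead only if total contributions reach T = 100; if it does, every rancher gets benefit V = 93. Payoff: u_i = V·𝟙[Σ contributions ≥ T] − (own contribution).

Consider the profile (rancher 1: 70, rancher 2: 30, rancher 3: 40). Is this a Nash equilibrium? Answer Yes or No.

Total = 140 ≥ 100: provided.
Rancher 1 (pledges 70, payoff 23): dropping to 0 → total 70, payoff 0. No gain.
Rancher 2 (pledges 30, payoff 63): dropping to 0 → total 110, payoff 93. Profitable deviation.

No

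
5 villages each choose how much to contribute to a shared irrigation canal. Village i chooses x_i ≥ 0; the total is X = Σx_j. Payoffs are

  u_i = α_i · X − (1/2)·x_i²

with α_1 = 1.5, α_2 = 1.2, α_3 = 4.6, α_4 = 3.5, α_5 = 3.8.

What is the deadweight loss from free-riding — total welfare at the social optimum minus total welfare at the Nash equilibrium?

345.51

Village i's FOC: ∂u_i/∂x_i = α_i − x_i = 0, so x_i* = α_i.
NE contributions = (1.5, 1.2, 4.6, 3.5, 3.8); X = 14.6.
W^NE = (Σα)·X − ½Σα_i² = 14.6² − ½·51.54 = 187.39.
Planner sets x_i = Σα_j = 14.6 for every i, so X^SO = 5·14.6 = 73.
W^SO = (Σα)·X^SO − ½·5·(Σα)² = (5/2)·14.6² = 532.9.
Deadweight loss = W^SO − W^NE = 345.51.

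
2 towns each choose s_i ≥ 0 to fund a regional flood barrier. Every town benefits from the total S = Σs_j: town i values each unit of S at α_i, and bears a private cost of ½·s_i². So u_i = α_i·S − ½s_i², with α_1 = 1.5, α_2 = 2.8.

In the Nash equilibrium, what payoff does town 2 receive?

Town i's FOC: ∂u_i/∂s_i = α_i − s_i = 0, so s_i* = α_i.
NE contributions = (1.5, 2.8); S = 4.3.
u_2 = α_2·S − ½·(s_2)² = 2.8·4.3 − ½·2.8² = 8.12.

8.12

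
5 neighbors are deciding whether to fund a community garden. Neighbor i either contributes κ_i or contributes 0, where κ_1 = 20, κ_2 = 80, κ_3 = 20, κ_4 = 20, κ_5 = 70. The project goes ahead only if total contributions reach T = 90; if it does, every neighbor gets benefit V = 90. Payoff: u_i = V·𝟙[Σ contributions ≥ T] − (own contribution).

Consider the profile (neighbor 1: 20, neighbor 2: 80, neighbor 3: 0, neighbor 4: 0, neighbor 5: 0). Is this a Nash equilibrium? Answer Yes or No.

Yes

Total = 100 ≥ 90: provided.
Neighbor 1 (pledges 20, payoff 70): dropping to 0 → total 80, payoff 0. No gain.
Neighbor 2 (pledges 80, payoff 10): dropping to 0 → total 20, payoff 0. No gain.
Neighbor 3 (pledges 0, payoff 90): pledging 20 → total 120, payoff 70. No gain.
Neighbor 4 (pledges 0, payoff 90): pledging 20 → total 120, payoff 70. No gain.
Neighbor 5 (pledges 0, payoff 90): pledging 70 → total 170, payoff 20. No gain.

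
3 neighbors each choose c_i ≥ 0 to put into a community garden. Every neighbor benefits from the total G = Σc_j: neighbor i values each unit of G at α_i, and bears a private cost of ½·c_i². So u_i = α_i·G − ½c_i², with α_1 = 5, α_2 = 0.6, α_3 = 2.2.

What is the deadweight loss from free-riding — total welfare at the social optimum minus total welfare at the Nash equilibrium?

Neighbor i's FOC: ∂u_i/∂c_i = α_i − c_i = 0, so c_i* = α_i.
NE contributions = (5, 0.6, 2.2); G = 7.8.
W^NE = (Σα)·G − ½Σα_i² = 7.8² − ½·30.2 = 45.74.
Planner sets c_i = Σα_j = 7.8 for every i, so G^SO = 3·7.8 = 23.4.
W^SO = (Σα)·G^SO − ½·3·(Σα)² = (3/2)·7.8² = 91.26.
Deadweight loss = W^SO − W^NE = 45.52.

45.52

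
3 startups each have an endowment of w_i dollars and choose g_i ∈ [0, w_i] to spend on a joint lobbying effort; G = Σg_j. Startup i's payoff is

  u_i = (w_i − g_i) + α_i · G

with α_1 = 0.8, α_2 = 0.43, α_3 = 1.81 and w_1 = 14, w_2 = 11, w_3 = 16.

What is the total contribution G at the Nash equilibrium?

∂u_i/∂g_i = α_i − 1, so startup i contributes w_i if α_i > 1, else 0.
α_i > 1 for i ∈ {3}; NE contributions (0, 0, 16), G = 16.

16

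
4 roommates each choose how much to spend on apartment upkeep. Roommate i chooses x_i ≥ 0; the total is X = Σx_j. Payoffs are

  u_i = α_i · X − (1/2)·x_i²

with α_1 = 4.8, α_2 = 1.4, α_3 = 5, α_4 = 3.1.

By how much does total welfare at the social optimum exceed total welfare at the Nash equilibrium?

234.295

Roommate i's FOC: ∂u_i/∂x_i = α_i − x_i = 0, so x_i* = α_i.
NE contributions = (4.8, 1.4, 5, 3.1); X = 14.3.
W^NE = (Σα)·X − ½Σα_i² = 14.3² − ½·59.61 = 174.685.
Planner sets x_i = Σα_j = 14.3 for every i, so X^SO = 4·14.3 = 57.2.
W^SO = (Σα)·X^SO − ½·4·(Σα)² = (4/2)·14.3² = 408.98.
Deadweight loss = W^SO − W^NE = 234.295.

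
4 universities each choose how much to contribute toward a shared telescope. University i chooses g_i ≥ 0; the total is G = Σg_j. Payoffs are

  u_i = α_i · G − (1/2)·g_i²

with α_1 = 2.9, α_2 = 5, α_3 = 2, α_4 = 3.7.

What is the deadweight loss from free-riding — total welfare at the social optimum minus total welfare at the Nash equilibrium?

University i's FOC: ∂u_i/∂g_i = α_i − g_i = 0, so g_i* = α_i.
NE contributions = (2.9, 5, 2, 3.7); G = 13.6.
W^NE = (Σα)·G − ½Σα_i² = 13.6² − ½·51.1 = 159.41.
Planner sets g_i = Σα_j = 13.6 for every i, so G^SO = 4·13.6 = 54.4.
W^SO = (Σα)·G^SO − ½·4·(Σα)² = (4/2)·13.6² = 369.92.
Deadweight loss = W^SO − W^NE = 210.51.

210.51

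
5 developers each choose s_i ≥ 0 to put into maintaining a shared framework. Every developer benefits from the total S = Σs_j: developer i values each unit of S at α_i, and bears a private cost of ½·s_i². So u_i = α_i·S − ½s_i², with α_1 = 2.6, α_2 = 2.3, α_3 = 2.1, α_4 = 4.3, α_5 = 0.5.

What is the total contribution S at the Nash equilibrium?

Developer i's FOC: ∂u_i/∂s_i = α_i − s_i = 0, so s_i* = α_i.
NE contributions = (2.6, 2.3, 2.1, 4.3, 0.5); S = 11.8.

11.8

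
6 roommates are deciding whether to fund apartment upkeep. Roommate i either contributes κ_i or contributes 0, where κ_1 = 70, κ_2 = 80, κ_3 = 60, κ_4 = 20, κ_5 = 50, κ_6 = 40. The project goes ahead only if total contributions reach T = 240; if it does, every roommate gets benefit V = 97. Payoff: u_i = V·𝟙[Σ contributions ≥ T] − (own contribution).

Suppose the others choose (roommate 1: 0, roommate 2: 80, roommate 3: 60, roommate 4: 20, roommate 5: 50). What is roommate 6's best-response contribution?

Others' total = 210. Contributing 40 brings total to 250 ≥ 240: gain V − κ_6 = 57.
Best response: 40.

40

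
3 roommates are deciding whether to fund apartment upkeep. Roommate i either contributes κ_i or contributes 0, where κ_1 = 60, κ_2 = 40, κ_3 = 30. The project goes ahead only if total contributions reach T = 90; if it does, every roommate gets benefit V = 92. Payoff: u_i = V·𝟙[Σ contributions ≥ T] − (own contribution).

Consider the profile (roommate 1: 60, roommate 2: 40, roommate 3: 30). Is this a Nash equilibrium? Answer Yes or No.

No

Total = 130 ≥ 90: provided.
Roommate 1 (pledges 60, payoff 32): dropping to 0 → total 70, payoff 0. No gain.
Roommate 2 (pledges 40, payoff 52): dropping to 0 → total 90, payoff 92. Profitable deviation.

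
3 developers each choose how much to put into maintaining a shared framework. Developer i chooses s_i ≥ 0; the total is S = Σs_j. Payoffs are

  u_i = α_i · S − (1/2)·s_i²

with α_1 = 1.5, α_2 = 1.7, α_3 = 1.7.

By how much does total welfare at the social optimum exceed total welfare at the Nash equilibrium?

Developer i's FOC: ∂u_i/∂s_i = α_i − s_i = 0, so s_i* = α_i.
NE contributions = (1.5, 1.7, 1.7); S = 4.9.
W^NE = (Σα)·S − ½Σα_i² = 4.9² − ½·8.03 = 19.995.
Planner sets s_i = Σα_j = 4.9 for every i, so S^SO = 3·4.9 = 14.7.
W^SO = (Σα)·S^SO − ½·3·(Σα)² = (3/2)·4.9² = 36.015.
Deadweight loss = W^SO − W^NE = 16.02.

16.02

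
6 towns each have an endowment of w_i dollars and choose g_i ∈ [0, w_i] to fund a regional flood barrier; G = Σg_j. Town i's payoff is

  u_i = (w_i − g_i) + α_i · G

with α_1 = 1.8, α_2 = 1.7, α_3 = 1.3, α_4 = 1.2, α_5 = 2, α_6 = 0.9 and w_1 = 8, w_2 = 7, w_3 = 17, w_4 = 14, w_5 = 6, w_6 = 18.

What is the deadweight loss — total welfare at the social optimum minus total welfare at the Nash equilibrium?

∂u_i/∂g_i = α_i − 1, so town i contributes w_i if α_i > 1, else 0.
α_i > 1 for i ∈ {1, 2, 3, 4, 5}; NE contributions (8, 7, 17, 14, 6, 0), G = 52.
W^NE = Σw_i − G^NE + (Σα_i)·G^NE = 70 + 7.9·52 = 480.8.
Planner: ∂(Σu_j)/∂g_i = Σα_j − 1 = 7.9 > 0, so everyone contributes w_i; G^SO = 70, W^SO = 70 + 7.9·70 = 623.
Deadweight loss = 142.2.

142.2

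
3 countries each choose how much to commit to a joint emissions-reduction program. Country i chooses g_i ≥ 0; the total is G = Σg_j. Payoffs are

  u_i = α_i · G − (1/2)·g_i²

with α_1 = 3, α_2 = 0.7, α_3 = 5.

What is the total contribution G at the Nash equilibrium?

Country i's FOC: ∂u_i/∂g_i = α_i − g_i = 0, so g_i* = α_i.
NE contributions = (3, 0.7, 5); G = 8.7.

8.7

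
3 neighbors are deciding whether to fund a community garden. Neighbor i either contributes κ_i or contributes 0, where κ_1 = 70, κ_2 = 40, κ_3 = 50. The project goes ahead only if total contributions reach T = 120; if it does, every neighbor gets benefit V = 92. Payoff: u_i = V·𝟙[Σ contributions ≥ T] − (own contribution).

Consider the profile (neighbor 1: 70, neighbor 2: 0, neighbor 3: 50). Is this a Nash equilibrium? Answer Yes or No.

Total = 120 ≥ 120: provided.
Neighbor 1 (pledges 70, payoff 22): dropping to 0 → total 50, payoff 0. No gain.
Neighbor 2 (pledges 0, payoff 92): pledging 40 → total 160, payoff 52. No gain.
Neighbor 3 (pledges 50, payoff 42): dropping to 0 → total 70, payoff 0. No gain.

Yes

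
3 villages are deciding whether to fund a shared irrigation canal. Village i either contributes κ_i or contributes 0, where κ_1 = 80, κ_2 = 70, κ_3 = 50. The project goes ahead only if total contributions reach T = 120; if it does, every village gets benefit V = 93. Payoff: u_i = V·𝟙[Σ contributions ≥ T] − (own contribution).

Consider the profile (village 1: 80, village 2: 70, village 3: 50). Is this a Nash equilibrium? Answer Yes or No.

Total = 200 ≥ 120: provided.
Village 1 (pledges 80, payoff 13): dropping to 0 → total 120, payoff 93. Profitable deviation.

No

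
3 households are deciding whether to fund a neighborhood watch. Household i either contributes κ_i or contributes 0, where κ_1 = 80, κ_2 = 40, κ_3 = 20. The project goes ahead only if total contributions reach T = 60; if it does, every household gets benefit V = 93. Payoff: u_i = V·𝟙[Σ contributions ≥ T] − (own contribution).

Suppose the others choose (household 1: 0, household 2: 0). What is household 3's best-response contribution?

0

Others' total = 0. Even contributing 20 gives 20 < 60: no benefit either way.
Best response: 0.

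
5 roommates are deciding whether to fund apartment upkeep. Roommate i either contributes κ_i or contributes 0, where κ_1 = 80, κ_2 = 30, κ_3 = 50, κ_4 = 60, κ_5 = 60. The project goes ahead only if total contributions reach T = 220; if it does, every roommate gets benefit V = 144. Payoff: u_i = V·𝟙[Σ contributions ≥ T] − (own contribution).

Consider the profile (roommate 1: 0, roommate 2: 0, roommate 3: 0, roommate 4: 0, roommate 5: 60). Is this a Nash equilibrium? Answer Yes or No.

No

Total = 60 < 220: not provided.
Roommate 1 (pledges 0, payoff 0): pledging 80 → total 140, payoff -80. No gain.
Roommate 2 (pledges 0, payoff 0): pledging 30 → total 90, payoff -30. No gain.
Roommate 3 (pledges 0, payoff 0): pledging 50 → total 110, payoff -50. No gain.
Roommate 4 (pledges 0, payoff 0): pledging 60 → total 120, payoff -60. No gain.
Roommate 5 (pledges 60, payoff -60): dropping to 0 → total 0, payoff 0. Profitable deviation.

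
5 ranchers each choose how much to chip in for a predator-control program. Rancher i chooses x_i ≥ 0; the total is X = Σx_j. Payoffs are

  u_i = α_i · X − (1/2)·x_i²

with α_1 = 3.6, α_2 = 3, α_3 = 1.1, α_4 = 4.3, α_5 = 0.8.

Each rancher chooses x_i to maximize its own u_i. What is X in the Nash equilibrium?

Rancher i's FOC: ∂u_i/∂x_i = α_i − x_i = 0, so x_i* = α_i.
NE contributions = (3.6, 3, 1.1, 4.3, 0.8); X = 12.8.

12.8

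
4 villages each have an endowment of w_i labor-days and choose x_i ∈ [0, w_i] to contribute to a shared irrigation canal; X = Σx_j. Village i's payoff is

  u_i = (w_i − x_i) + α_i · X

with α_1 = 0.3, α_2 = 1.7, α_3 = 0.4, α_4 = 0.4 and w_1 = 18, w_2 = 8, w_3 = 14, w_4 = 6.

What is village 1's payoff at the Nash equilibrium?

∂u_i/∂x_i = α_i − 1, so village i contributes w_i if α_i > 1, else 0.
α_i > 1 for i ∈ {2}; NE contributions (0, 8, 0, 0), X = 8.
u_1 = (18 − 0) + 0.3·8 = 20.4.

20.4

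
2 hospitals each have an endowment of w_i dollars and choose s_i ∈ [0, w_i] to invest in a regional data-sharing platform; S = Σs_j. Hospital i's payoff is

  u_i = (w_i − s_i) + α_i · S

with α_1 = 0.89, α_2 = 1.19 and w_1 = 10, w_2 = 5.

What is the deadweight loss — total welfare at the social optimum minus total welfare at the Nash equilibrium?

∂u_i/∂s_i = α_i − 1, so hospital i contributes w_i if α_i > 1, else 0.
α_i > 1 for i ∈ {2}; NE contributions (0, 5), S = 5.
W^NE = Σw_i − S^NE + (Σα_i)·S^NE = 15 + 1.08·5 = 20.4.
Planner: ∂(Σu_j)/∂s_i = Σα_j − 1 = 1.08 > 0, so everyone contributes w_i; S^SO = 15, W^SO = 15 + 1.08·15 = 31.2.
Deadweight loss = 10.8.

10.8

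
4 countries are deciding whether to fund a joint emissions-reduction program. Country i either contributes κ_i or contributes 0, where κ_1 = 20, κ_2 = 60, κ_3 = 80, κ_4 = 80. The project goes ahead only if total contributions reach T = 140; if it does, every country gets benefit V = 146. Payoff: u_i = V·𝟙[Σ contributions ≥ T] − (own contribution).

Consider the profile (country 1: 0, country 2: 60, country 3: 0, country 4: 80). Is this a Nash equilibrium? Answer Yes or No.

Yes

Total = 140 ≥ 140: provided.
Country 1 (pledges 0, payoff 146): pledging 20 → total 160, payoff 126. No gain.
Country 2 (pledges 60, payoff 86): dropping to 0 → total 80, payoff 0. No gain.
Country 3 (pledges 0, payoff 146): pledging 80 → total 220, payoff 66. No gain.
Country 4 (pledges 80, payoff 66): dropping to 0 → total 60, payoff 0. No gain.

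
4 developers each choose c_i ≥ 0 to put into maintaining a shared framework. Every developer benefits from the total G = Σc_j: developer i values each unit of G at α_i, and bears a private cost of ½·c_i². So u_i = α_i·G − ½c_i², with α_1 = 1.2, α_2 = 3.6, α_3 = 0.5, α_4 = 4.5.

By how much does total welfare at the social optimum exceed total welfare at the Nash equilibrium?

113.49

Developer i's FOC: ∂u_i/∂c_i = α_i − c_i = 0, so c_i* = α_i.
NE contributions = (1.2, 3.6, 0.5, 4.5); G = 9.8.
W^NE = (Σα)·G − ½Σα_i² = 9.8² − ½·34.9 = 78.59.
Planner sets c_i = Σα_j = 9.8 for every i, so G^SO = 4·9.8 = 39.2.
W^SO = (Σα)·G^SO − ½·4·(Σα)² = (4/2)·9.8² = 192.08.
Deadweight loss = W^SO − W^NE = 113.49.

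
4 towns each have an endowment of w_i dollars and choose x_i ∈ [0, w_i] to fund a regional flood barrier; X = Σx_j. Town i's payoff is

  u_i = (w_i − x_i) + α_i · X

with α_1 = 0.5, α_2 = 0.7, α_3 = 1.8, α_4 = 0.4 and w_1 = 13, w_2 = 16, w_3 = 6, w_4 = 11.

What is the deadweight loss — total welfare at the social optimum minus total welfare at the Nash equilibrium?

∂u_i/∂x_i = α_i − 1, so town i contributes w_i if α_i > 1, else 0.
α_i > 1 for i ∈ {3}; NE contributions (0, 0, 6, 0), X = 6.
W^NE = Σw_i − X^NE + (Σα_i)·X^NE = 46 + 2.4·6 = 60.4.
Planner: ∂(Σu_j)/∂x_i = Σα_j − 1 = 2.4 > 0, so everyone contributes w_i; X^SO = 46, W^SO = 46 + 2.4·46 = 156.4.
Deadweight loss = 96.

96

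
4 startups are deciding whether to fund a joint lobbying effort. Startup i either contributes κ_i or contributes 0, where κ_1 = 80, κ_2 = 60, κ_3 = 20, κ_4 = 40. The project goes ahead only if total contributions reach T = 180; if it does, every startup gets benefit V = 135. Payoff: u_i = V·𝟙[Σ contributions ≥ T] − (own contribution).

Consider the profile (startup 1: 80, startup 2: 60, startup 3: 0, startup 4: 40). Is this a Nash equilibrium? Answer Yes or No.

Total = 180 ≥ 180: provided.
Startup 1 (pledges 80, payoff 55): dropping to 0 → total 100, payoff 0. No gain.
Startup 2 (pledges 60, payoff 75): dropping to 0 → total 120, payoff 0. No gain.
Startup 3 (pledges 0, payoff 135): pledging 20 → total 200, payoff 115. No gain.
Startup 4 (pledges 40, payoff 95): dropping to 0 → total 140, payoff 0. No gain.

Yes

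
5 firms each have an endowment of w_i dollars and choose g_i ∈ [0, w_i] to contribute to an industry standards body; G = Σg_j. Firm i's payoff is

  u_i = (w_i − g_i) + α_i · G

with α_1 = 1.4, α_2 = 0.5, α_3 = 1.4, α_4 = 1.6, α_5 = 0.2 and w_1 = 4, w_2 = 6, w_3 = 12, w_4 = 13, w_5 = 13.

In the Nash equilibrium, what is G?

∂u_i/∂g_i = α_i − 1, so firm i contributes w_i if α_i > 1, else 0.
α_i > 1 for i ∈ {1, 3, 4}; NE contributions (4, 0, 12, 13, 0), G = 29.

29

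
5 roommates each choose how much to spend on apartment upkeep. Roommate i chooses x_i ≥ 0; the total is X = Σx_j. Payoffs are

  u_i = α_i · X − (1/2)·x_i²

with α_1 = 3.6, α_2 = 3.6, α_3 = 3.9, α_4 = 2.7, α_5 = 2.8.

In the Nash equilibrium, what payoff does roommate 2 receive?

Roommate i's FOC: ∂u_i/∂x_i = α_i − x_i = 0, so x_i* = α_i.
NE contributions = (3.6, 3.6, 3.9, 2.7, 2.8); X = 16.6.
u_2 = α_2·X − ½·(x_2)² = 3.6·16.6 − ½·3.6² = 53.28.

53.28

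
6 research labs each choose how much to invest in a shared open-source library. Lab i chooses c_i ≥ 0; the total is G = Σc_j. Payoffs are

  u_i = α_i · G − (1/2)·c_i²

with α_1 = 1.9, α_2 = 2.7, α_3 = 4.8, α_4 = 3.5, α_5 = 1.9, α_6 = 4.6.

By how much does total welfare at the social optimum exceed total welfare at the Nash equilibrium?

788.2

Lab i's FOC: ∂u_i/∂c_i = α_i − c_i = 0, so c_i* = α_i.
NE contributions = (1.9, 2.7, 4.8, 3.5, 1.9, 4.6); G = 19.4.
W^NE = (Σα)·G − ½Σα_i² = 19.4² − ½·70.96 = 340.88.
Planner sets c_i = Σα_j = 19.4 for every i, so G^SO = 6·19.4 = 116.4.
W^SO = (Σα)·G^SO − ½·6·(Σα)² = (6/2)·19.4² = 1129.08.
Deadweight loss = W^SO − W^NE = 788.2.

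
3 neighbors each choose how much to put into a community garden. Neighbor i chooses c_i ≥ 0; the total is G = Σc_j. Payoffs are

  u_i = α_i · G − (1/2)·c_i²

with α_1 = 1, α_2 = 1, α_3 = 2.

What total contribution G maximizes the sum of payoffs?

12

Planner FOC: ∂(Σu_j)/∂c_i = (Σα_j) − c_i = 0, so c_i^SO = Σα_j = 4 for every i; G^SO = 12.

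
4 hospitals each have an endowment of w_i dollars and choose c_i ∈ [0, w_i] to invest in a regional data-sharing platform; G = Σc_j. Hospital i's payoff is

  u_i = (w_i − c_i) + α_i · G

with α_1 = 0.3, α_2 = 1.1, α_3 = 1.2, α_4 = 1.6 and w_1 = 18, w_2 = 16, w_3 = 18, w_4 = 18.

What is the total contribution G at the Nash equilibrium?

∂u_i/∂c_i = α_i − 1, so hospital i contributes w_i if α_i > 1, else 0.
α_i > 1 for i ∈ {2, 3, 4}; NE contributions (0, 16, 18, 18), G = 52.

52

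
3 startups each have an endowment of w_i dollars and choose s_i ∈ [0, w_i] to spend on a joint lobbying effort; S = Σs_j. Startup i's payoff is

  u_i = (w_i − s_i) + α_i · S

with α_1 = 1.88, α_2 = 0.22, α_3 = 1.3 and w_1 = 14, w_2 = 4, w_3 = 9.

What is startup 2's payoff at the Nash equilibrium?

9.06

∂u_i/∂s_i = α_i − 1, so startup i contributes w_i if α_i > 1, else 0.
α_i > 1 for i ∈ {1, 3}; NE contributions (14, 0, 9), S = 23.
u_2 = (4 − 0) + 0.22·23 = 9.06.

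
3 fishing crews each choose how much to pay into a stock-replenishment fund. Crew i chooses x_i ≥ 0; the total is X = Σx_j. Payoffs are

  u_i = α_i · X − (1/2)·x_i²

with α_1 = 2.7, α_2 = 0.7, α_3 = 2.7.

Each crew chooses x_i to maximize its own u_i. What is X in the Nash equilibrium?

Crew i's FOC: ∂u_i/∂x_i = α_i − x_i = 0, so x_i* = α_i.
NE contributions = (2.7, 0.7, 2.7); X = 6.1.

6.1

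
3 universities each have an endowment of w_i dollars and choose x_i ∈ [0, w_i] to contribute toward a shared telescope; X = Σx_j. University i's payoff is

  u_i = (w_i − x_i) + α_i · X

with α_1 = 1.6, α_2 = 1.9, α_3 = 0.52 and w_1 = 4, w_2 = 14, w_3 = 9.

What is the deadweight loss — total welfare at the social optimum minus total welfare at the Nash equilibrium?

∂u_i/∂x_i = α_i − 1, so university i contributes w_i if α_i > 1, else 0.
α_i > 1 for i ∈ {1, 2}; NE contributions (4, 14, 0), X = 18.
W^NE = Σw_i − X^NE + (Σα_i)·X^NE = 27 + 3.02·18 = 81.36.
Planner: ∂(Σu_j)/∂x_i = Σα_j − 1 = 3.02 > 0, so everyone contributes w_i; X^SO = 27, W^SO = 27 + 3.02·27 = 108.54.
Deadweight loss = 27.18.

27.18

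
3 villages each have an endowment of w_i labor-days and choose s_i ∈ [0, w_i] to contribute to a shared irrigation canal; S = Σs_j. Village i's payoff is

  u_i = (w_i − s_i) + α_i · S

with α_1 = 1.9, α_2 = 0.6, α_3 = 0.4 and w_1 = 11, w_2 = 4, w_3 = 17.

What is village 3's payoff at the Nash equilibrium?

21.4

∂u_i/∂s_i = α_i − 1, so village i contributes w_i if α_i > 1, else 0.
α_i > 1 for i ∈ {1}; NE contributions (11, 0, 0), S = 11.
u_3 = (17 − 0) + 0.4·11 = 21.4.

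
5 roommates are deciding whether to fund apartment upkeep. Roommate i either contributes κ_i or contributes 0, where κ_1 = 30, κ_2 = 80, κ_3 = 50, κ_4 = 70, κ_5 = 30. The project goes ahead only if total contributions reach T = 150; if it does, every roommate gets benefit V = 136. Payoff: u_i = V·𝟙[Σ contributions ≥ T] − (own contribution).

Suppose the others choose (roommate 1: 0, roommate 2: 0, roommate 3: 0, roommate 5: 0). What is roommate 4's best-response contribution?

0

Others' total = 0. Even contributing 70 gives 70 < 150: no benefit either way.
Best response: 0.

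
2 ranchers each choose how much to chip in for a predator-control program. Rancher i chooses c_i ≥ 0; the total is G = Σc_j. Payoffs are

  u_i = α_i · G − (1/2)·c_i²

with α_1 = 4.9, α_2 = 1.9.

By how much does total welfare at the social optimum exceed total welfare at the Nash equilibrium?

Rancher i's FOC: ∂u_i/∂c_i = α_i − c_i = 0, so c_i* = α_i.
NE contributions = (4.9, 1.9); G = 6.8.
W^NE = (Σα)·G − ½Σα_i² = 6.8² − ½·27.62 = 32.43.
Planner sets c_i = Σα_j = 6.8 for every i, so G^SO = 2·6.8 = 13.6.
W^SO = (Σα)·G^SO − ½·2·(Σα)² = (2/2)·6.8² = 46.24.
Deadweight loss = W^SO − W^NE = 13.81.

13.81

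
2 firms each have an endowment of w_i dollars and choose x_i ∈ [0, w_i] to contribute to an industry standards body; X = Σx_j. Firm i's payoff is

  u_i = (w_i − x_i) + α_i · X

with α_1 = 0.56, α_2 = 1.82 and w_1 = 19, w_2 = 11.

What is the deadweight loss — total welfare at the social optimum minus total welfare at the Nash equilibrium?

∂u_i/∂x_i = α_i − 1, so firm i contributes w_i if α_i > 1, else 0.
α_i > 1 for i ∈ {2}; NE contributions (0, 11), X = 11.
W^NE = Σw_i − X^NE + (Σα_i)·X^NE = 30 + 1.38·11 = 45.18.
Planner: ∂(Σu_j)/∂x_i = Σα_j − 1 = 1.38 > 0, so everyone contributes w_i; X^SO = 30, W^SO = 30 + 1.38·30 = 71.4.
Deadweight loss = 26.22.

26.22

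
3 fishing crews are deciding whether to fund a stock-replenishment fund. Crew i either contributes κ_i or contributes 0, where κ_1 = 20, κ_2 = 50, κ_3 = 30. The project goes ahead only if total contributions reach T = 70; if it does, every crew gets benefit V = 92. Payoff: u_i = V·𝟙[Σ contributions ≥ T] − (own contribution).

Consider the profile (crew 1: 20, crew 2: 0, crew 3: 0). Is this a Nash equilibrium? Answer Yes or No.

No

Total = 20 < 70: not provided.
Crew 1 (pledges 20, payoff -20): dropping to 0 → total 0, payoff 0. Profitable deviation.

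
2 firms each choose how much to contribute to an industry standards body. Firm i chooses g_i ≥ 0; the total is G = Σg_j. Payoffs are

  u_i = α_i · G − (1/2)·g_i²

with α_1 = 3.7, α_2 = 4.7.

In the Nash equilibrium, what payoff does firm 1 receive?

Firm i's FOC: ∂u_i/∂g_i = α_i − g_i = 0, so g_i* = α_i.
NE contributions = (3.7, 4.7); G = 8.4.
u_1 = α_1·G − ½·(g_1)² = 3.7·8.4 − ½·3.7² = 24.235.

24.235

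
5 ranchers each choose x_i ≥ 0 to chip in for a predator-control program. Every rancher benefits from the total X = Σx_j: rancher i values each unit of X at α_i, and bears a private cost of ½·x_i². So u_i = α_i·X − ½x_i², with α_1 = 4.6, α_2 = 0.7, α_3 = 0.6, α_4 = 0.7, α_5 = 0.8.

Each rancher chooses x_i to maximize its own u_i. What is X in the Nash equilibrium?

7.4

Rancher i's FOC: ∂u_i/∂x_i = α_i − x_i = 0, so x_i* = α_i.
NE contributions = (4.6, 0.7, 0.6, 0.7, 0.8); X = 7.4.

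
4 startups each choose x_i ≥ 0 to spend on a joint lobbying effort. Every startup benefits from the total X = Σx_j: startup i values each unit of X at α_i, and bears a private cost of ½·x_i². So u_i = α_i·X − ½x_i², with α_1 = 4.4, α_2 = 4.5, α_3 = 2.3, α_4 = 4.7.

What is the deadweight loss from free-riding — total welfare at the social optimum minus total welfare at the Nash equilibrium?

286.305

Startup i's FOC: ∂u_i/∂x_i = α_i − x_i = 0, so x_i* = α_i.
NE contributions = (4.4, 4.5, 2.3, 4.7); X = 15.9.
W^NE = (Σα)·X − ½Σα_i² = 15.9² − ½·66.99 = 219.315.
Planner sets x_i = Σα_j = 15.9 for every i, so X^SO = 4·15.9 = 63.6.
W^SO = (Σα)·X^SO − ½·4·(Σα)² = (4/2)·15.9² = 505.62.
Deadweight loss = W^SO − W^NE = 286.305.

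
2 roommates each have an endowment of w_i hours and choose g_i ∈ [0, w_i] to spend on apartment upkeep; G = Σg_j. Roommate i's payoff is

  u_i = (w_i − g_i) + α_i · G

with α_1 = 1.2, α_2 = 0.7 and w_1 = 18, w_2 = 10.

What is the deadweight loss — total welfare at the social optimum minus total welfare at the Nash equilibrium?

9

∂u_i/∂g_i = α_i − 1, so roommate i contributes w_i if α_i > 1, else 0.
α_i > 1 for i ∈ {1}; NE contributions (18, 0), G = 18.
W^NE = Σw_i − G^NE + (Σα_i)·G^NE = 28 + 0.9·18 = 44.2.
Planner: ∂(Σu_j)/∂g_i = Σα_j − 1 = 0.9 > 0, so everyone contributes w_i; G^SO = 28, W^SO = 28 + 0.9·28 = 53.2.
Deadweight loss = 9.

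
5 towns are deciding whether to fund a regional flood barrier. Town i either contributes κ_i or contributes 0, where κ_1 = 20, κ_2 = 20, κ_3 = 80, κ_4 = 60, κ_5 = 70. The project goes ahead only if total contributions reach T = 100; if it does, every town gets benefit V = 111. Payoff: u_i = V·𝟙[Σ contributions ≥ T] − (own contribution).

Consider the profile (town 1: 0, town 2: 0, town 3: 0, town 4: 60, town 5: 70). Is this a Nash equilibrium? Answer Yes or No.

Total = 130 ≥ 100: provided.
Town 1 (pledges 0, payoff 111): pledging 20 → total 150, payoff 91. No gain.
Town 2 (pledges 0, payoff 111): pledging 20 → total 150, payoff 91. No gain.
Town 3 (pledges 0, payoff 111): pledging 80 → total 210, payoff 31. No gain.
Town 4 (pledges 60, payoff 51): dropping to 0 → total 70, payoff 0. No gain.
Town 5 (pledges 70, payoff 41): dropping to 0 → total 60, payoff 0. No gain.

Yes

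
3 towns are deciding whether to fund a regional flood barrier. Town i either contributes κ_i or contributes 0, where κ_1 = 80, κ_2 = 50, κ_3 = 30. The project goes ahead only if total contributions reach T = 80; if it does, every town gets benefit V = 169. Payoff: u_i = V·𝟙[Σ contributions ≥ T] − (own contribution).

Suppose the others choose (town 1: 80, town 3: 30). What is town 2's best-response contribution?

0

Others' total = 110 ≥ 80; contributing adds cost 50 for no extra benefit.
Best response: 0.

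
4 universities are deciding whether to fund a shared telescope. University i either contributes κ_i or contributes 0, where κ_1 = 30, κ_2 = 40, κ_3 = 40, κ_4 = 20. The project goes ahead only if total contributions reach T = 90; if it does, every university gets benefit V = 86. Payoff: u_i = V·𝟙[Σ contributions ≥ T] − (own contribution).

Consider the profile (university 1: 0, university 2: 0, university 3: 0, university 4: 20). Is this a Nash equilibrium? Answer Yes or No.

Total = 20 < 90: not provided.
University 1 (pledges 0, payoff 0): pledging 30 → total 50, payoff -30. No gain.
University 2 (pledges 0, payoff 0): pledging 40 → total 60, payoff -40. No gain.
University 3 (pledges 0, payoff 0): pledging 40 → total 60, payoff -40. No gain.
University 4 (pledges 20, payoff -20): dropping to 0 → total 0, payoff 0. Profitable deviation.

No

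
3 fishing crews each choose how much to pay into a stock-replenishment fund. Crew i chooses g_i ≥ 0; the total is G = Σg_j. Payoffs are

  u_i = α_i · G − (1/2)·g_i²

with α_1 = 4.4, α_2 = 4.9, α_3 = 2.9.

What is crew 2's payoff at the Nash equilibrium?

47.775

Crew i's FOC: ∂u_i/∂g_i = α_i − g_i = 0, so g_i* = α_i.
NE contributions = (4.4, 4.9, 2.9); G = 12.2.
u_2 = α_2·G − ½·(g_2)² = 4.9·12.2 − ½·4.9² = 47.775.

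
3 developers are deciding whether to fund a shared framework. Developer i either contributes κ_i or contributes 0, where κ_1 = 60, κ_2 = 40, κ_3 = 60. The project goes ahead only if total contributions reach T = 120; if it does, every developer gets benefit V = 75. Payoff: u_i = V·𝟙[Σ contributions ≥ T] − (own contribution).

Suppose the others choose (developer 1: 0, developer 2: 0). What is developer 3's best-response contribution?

0

Others' total = 0. Even contributing 60 gives 60 < 120: no benefit either way.
Best response: 0.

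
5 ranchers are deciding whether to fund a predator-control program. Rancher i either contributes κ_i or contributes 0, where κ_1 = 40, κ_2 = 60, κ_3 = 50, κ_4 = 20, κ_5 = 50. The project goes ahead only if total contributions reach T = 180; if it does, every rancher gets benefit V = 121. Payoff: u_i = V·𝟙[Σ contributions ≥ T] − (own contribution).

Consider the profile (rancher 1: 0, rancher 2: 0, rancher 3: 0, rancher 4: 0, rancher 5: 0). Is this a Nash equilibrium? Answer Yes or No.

Total = 0 < 180: not provided.
Rancher 1 (pledges 0, payoff 0): pledging 40 → total 40, payoff -40. No gain.
Rancher 2 (pledges 0, payoff 0): pledging 60 → total 60, payoff -60. No gain.
Rancher 3 (pledges 0, payoff 0): pledging 50 → total 50, payoff -50. No gain.
Rancher 4 (pledges 0, payoff 0): pledging 20 → total 20, payoff -20. No gain.
Rancher 5 (pledges 0, payoff 0): pledging 50 → total 50, payoff -50. No gain.

Yes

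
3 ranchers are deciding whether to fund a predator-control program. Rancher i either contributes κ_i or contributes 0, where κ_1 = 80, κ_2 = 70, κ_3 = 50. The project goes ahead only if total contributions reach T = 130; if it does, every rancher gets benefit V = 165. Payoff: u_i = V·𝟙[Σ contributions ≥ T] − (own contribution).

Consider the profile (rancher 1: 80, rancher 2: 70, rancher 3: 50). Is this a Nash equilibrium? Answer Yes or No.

Total = 200 ≥ 130: provided.
Rancher 1 (pledges 80, payoff 85): dropping to 0 → total 120, payoff 0. No gain.
Rancher 2 (pledges 70, payoff 95): dropping to 0 → total 130, payoff 165. Profitable deviation.

No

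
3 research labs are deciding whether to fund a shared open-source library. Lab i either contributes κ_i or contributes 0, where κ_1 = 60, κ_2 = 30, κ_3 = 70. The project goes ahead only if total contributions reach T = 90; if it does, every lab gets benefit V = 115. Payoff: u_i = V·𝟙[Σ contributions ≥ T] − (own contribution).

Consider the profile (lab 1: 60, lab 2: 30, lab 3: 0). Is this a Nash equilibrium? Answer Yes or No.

Yes

Total = 90 ≥ 90: provided.
Lab 1 (pledges 60, payoff 55): dropping to 0 → total 30, payoff 0. No gain.
Lab 2 (pledges 30, payoff 85): dropping to 0 → total 60, payoff 0. No gain.
Lab 3 (pledges 0, payoff 115): pledging 70 → total 160, payoff 45. No gain.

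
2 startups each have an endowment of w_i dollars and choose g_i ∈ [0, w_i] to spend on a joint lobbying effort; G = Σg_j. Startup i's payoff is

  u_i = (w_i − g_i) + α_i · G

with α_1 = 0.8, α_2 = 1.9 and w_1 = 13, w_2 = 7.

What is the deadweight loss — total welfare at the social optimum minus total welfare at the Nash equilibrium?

22.1

∂u_i/∂g_i = α_i − 1, so startup i contributes w_i if α_i > 1, else 0.
α_i > 1 for i ∈ {2}; NE contributions (0, 7), G = 7.
W^NE = Σw_i − G^NE + (Σα_i)·G^NE = 20 + 1.7·7 = 31.9.
Planner: ∂(Σu_j)/∂g_i = Σα_j − 1 = 1.7 > 0, so everyone contributes w_i; G^SO = 20, W^SO = 20 + 1.7·20 = 54.
Deadweight loss = 22.1.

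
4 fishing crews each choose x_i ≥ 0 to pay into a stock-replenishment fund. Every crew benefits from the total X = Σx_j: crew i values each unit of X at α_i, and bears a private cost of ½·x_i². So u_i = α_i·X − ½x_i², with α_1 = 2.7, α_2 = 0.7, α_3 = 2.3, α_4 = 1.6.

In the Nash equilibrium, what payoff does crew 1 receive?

Crew i's FOC: ∂u_i/∂x_i = α_i − x_i = 0, so x_i* = α_i.
NE contributions = (2.7, 0.7, 2.3, 1.6); X = 7.3.
u_1 = α_1·X − ½·(x_1)² = 2.7·7.3 − ½·2.7² = 16.065.

16.065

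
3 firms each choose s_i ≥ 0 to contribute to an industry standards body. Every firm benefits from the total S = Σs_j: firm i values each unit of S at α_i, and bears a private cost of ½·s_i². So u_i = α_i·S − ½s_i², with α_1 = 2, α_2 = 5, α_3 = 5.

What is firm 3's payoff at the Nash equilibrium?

47.5

Firm i's FOC: ∂u_i/∂s_i = α_i − s_i = 0, so s_i* = α_i.
NE contributions = (2, 5, 5); S = 12.
u_3 = α_3·S − ½·(s_3)² = 5·12 − ½·5² = 47.5.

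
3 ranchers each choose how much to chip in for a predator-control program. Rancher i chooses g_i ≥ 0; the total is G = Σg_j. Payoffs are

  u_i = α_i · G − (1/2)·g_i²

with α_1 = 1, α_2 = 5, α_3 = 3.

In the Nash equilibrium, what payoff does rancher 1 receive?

8.5

Rancher i's FOC: ∂u_i/∂g_i = α_i − g_i = 0, so g_i* = α_i.
NE contributions = (1, 5, 3); G = 9.
u_1 = α_1·G − ½·(g_1)² = 1·9 − ½·1² = 8.5.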